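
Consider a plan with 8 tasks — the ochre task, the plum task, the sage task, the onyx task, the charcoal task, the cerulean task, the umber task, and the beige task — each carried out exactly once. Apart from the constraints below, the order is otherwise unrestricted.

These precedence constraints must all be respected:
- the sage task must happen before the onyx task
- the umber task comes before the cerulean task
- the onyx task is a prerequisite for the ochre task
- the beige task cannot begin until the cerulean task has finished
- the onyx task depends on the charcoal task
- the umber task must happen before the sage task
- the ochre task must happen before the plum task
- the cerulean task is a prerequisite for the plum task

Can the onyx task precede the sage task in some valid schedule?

The constraints give a chain the sage task → the onyx task, which forces the sage task before the onyx task.
Hence the onyx task can never be scheduled before the sage task.

No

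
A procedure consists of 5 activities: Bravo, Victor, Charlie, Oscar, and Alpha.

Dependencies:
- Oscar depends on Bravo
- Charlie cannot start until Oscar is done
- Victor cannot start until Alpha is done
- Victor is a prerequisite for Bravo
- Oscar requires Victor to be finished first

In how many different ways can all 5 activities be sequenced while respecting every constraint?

1

Only Alpha has no prerequisites, so it must go first.
Continuing from there, at each step only one activity has all its prerequisites placed, so the ordering is fully determined — there is exactly 1.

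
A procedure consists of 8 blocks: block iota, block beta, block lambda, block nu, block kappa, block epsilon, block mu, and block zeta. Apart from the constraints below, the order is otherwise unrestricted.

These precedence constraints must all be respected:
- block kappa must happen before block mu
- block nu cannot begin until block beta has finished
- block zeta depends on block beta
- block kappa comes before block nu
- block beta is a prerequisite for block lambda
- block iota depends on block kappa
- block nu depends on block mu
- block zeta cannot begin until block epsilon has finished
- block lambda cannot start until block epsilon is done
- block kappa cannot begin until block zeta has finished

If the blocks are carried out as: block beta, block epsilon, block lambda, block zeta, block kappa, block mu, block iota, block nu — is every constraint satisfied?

Yes

Checking each listed constraint against this order: for instance, block beta is in position 1 and block nu in position 8, so that constraint holds — and the remaining constraints check out the same way.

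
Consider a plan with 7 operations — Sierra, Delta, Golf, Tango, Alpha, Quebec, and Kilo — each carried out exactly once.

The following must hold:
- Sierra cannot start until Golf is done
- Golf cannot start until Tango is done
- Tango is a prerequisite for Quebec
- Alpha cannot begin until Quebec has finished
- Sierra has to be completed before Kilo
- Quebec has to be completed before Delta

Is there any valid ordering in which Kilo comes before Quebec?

Yes

The constraints leave Kilo and Quebec unordered relative to each other; nothing requires Quebec earlier.
So a valid ordering placing Kilo earlier than Quebec exists.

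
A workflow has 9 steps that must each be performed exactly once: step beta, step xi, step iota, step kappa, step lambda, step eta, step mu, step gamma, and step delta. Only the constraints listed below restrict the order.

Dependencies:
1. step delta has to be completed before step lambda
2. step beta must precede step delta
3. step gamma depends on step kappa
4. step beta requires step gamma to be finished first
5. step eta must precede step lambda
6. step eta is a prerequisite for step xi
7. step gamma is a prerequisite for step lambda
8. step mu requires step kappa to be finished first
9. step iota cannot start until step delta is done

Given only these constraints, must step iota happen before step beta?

No

In fact the dependencies run the other way: step beta → step delta → step iota.
So step iota does not have to come before step beta — it cannot.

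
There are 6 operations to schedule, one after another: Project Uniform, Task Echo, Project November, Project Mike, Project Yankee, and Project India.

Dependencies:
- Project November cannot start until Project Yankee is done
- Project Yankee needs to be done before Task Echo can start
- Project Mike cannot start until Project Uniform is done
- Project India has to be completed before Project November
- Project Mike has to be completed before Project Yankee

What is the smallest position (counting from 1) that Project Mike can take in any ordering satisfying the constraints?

Working backwards through the constraints from Project Mike, its only required predecessor is Project Uniform.
With 1 mandatory predecessor, the earliest Project Mike can sit is position 1+1 = 2, and placing just that one first achieves it.

2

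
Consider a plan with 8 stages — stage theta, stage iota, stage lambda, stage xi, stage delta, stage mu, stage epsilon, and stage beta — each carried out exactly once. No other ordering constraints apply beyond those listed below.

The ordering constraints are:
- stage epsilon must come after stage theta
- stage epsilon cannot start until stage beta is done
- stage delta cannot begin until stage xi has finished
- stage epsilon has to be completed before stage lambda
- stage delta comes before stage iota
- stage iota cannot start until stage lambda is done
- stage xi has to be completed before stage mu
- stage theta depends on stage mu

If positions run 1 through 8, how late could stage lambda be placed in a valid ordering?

7

The only stage forced after stage lambda (directly or by a chain) is stage iota.
With 1 mandatory successor out of 8 stages total, the latest slot for stage lambda is 8−1 = 7, and it's reachable by doing all non-successors before stage lambda.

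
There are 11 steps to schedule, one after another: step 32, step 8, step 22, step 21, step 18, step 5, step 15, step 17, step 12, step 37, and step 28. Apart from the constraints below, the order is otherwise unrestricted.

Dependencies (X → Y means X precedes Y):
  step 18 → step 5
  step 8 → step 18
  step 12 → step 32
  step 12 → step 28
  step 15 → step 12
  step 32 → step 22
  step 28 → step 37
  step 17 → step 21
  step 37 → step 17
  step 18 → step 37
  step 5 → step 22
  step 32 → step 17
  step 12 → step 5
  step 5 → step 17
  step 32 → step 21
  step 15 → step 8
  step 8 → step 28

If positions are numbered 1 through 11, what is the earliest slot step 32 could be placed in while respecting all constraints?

Working backwards through the constraints from step 32, its full set of required predecessors is step 15, step 12 — 2 of them.
With 2 mandatory predecessors, the earliest step 32 can sit is position 2+1 = 3, and placing just those 2 first achieves it.

3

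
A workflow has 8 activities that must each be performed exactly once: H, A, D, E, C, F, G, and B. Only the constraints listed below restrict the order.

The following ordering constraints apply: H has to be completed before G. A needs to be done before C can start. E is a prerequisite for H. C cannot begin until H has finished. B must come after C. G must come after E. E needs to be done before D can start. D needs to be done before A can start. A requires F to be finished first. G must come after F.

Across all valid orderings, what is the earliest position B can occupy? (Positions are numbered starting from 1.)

Working backwards through the constraints from B, its full set of required predecessors is H, A, D, E, C, F — 6 of them.
So at minimum 6 activities come before B, putting B no earlier than position 7. That position is achievable by scheduling exactly those predecessors first.

7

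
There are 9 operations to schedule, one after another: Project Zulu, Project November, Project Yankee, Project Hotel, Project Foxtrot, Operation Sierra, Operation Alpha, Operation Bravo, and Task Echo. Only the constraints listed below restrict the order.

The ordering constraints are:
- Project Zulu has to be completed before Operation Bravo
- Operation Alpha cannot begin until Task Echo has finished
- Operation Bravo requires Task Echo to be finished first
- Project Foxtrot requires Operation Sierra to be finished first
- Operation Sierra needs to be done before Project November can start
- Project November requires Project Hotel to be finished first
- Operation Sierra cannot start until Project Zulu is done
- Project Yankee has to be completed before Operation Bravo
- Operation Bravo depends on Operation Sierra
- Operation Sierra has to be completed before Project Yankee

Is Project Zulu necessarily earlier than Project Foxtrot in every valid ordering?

Yes

There is a constraint chain Project Zulu → Operation Sierra → Project Foxtrot.
That forces Project Zulu before Project Foxtrot in every valid schedule.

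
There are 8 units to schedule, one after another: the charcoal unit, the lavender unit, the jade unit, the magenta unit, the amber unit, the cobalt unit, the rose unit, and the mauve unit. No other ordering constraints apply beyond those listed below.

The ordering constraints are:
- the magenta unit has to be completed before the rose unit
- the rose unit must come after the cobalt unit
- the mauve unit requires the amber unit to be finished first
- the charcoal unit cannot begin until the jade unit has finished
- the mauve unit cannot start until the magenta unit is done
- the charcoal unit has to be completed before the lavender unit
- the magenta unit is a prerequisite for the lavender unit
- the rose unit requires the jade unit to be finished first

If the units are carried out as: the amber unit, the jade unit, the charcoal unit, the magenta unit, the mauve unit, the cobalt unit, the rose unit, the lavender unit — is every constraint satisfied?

Yes

Every stated constraint is respected: the jade unit sits at position 2, ahead of the rose unit at position 7, and each of the other listed pairs likewise has the predecessor earlier in the sequence.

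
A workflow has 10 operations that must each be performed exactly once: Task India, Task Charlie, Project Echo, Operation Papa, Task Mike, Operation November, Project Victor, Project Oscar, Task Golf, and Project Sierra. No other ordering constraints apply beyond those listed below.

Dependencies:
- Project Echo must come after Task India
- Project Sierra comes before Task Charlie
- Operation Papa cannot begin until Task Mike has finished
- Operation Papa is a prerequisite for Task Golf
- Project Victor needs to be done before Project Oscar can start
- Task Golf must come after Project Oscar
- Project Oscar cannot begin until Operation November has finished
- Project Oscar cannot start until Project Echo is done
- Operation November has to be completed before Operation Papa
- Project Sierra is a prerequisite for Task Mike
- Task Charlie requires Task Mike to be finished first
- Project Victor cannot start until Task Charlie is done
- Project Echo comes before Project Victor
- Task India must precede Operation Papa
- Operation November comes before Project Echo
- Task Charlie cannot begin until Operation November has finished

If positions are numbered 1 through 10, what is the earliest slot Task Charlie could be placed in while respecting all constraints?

Every operation that must precede Task Charlie has to come before it. Tracing all chains that end at Task Charlie, those operations are: Task Mike, Operation November, Project Sierra — 3 in total.
So at minimum 3 operations come before Task Charlie, putting Task Charlie no earlier than position 4. That position is achievable by scheduling exactly those predecessors first.

4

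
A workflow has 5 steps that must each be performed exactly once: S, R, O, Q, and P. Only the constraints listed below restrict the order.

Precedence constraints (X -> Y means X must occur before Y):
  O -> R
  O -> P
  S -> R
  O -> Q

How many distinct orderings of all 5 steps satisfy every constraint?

The steps with no prerequisites are S, O; any of them can be placed first.
Enumerating by repeatedly choosing an available step (one whose prerequisites are all placed) gives 18 distinct complete orderings.

18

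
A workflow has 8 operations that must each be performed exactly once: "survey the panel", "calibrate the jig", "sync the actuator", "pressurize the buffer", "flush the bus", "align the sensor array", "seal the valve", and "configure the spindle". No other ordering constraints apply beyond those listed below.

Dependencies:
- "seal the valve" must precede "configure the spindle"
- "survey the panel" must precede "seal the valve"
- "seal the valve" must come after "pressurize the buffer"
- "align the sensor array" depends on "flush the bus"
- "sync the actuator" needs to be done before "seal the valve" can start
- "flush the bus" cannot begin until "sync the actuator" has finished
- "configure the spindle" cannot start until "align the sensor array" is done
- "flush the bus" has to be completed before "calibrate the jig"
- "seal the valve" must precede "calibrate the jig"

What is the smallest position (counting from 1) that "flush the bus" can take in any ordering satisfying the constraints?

2

Working backwards through the constraints from "flush the bus", its only required predecessor is "sync the actuator".
So at minimum 1 operation comes before "flush the bus", putting "flush the bus" no earlier than position 2. That position is achievable by scheduling exactly that predecessor first.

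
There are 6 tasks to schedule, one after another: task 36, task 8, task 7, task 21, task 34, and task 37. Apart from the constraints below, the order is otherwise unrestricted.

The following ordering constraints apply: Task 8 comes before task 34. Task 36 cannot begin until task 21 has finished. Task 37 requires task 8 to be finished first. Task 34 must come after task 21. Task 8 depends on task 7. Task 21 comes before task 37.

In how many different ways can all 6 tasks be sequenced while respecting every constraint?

The tasks with no prerequisites are task 7, task 21; any of them can be placed first.
Counting all ways to extend the partial order to a total order gives 24.

24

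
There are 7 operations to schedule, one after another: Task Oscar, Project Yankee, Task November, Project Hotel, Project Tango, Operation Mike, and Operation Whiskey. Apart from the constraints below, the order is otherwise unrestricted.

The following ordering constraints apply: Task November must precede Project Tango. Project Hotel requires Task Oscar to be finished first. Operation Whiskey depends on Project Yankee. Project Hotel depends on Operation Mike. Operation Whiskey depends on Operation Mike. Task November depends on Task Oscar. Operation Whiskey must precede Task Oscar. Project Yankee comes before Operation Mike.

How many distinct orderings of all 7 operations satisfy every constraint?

3

Project Yankee is the only operation with nothing required before it, so every ordering starts there.
Enumerating by repeatedly choosing an available operation (one whose prerequisites are all placed) gives 3 distinct complete orderings.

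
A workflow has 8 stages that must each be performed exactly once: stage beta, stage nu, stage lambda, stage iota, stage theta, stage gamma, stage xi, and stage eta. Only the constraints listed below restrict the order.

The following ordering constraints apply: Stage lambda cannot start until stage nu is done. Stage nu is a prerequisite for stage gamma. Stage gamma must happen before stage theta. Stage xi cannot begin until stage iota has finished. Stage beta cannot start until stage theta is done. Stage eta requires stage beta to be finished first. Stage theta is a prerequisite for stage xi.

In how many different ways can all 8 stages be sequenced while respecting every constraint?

102

2 stages have no prerequisites (stage nu, stage iota), so any of them could come first.
Counting all ways to extend the partial order to a total order gives 102.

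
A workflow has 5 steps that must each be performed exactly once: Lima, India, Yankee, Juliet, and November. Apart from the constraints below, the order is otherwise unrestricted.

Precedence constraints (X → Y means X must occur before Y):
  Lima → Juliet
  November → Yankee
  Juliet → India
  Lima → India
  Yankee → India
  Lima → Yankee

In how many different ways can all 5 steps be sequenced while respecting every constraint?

2 steps have no prerequisites (Lima, November), so any of them could come first.
Counting all ways to extend the partial order to a total order gives 5.

5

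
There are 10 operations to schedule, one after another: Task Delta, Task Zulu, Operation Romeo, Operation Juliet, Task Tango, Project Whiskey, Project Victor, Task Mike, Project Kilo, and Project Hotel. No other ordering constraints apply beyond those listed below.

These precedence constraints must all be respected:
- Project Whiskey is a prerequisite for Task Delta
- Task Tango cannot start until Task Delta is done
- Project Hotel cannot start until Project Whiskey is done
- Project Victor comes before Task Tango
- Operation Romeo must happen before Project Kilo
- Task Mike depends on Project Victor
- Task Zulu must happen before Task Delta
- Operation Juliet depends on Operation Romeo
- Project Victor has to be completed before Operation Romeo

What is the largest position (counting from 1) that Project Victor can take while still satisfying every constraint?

5

The operations that are forced after Project Victor, directly or by a chain of constraints, are Operation Romeo, Operation Juliet, Task Tango, Task Mike, Project Kilo. That's 5 operations.
With 5 mandatory successors out of 10 operations total, the latest slot for Project Victor is 10−5 = 5, and it's reachable by doing all non-successors before Project Victor.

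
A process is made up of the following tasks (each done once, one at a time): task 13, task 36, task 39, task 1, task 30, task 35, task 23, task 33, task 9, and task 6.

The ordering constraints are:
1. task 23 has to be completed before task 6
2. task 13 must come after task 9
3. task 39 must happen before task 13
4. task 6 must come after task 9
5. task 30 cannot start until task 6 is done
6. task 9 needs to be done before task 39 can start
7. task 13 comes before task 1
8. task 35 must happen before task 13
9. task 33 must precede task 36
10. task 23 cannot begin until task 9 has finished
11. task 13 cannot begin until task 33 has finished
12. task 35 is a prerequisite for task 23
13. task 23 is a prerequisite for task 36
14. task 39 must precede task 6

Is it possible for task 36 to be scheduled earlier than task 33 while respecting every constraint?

No

There is a dependency chain task 33 → task 36, so task 36 always comes after task 33.
Hence task 36 can never be scheduled before task 33.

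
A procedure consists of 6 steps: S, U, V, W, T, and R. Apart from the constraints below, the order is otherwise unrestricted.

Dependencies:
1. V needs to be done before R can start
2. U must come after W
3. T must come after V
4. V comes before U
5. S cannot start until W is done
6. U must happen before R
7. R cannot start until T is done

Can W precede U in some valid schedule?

Yes

Every valid ordering already has W before U (the constraints require it), so in particular at least one does.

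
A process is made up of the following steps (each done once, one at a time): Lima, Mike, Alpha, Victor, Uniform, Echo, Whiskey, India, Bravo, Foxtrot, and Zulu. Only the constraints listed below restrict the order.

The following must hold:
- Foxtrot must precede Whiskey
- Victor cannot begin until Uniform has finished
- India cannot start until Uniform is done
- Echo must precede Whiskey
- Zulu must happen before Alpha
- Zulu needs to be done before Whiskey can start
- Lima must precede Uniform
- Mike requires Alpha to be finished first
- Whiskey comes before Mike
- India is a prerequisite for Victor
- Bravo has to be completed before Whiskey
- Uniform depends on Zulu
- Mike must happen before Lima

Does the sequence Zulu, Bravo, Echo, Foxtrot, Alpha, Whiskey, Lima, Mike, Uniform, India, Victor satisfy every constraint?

The sequence places Lima ahead of Mike.
That contradicts the constraint that Mike must precede Lima.

No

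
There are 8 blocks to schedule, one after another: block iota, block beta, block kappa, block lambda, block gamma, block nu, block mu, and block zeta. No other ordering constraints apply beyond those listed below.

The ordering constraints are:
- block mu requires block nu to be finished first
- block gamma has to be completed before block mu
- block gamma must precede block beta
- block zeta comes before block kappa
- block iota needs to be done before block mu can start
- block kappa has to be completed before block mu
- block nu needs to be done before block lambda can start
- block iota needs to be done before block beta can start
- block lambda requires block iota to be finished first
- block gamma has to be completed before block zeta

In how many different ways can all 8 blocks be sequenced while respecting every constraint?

3 blocks have no prerequisites (block iota, block gamma, block nu), so any of them could come first.
Systematically extending each partial ordering one block at a time and counting, there are 289 complete orderings.

289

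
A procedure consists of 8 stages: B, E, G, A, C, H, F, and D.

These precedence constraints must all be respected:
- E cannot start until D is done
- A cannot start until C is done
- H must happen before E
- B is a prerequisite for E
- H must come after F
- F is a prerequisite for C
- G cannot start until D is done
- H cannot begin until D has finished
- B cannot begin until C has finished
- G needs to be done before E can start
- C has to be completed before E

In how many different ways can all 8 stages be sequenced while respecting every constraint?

The stages with no prerequisites are F, D; any of them can be placed first.
Systematically extending each partial ordering one stage at a time and counting, there are 163 complete orderings.

163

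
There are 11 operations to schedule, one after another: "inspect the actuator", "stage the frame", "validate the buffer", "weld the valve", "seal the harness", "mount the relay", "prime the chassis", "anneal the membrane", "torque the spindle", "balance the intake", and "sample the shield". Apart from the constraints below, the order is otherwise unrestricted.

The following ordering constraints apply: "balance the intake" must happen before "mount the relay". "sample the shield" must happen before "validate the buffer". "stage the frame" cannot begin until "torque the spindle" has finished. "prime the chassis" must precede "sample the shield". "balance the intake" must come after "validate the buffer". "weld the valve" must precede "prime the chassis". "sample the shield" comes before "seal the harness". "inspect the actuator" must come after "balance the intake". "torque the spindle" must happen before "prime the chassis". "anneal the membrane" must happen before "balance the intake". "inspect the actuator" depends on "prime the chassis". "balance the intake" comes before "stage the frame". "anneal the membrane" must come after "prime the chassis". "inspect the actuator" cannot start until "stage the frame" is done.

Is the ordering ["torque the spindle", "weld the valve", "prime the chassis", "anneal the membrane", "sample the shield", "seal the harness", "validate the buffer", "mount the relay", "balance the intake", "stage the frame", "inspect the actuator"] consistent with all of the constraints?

No

The sequence places "mount the relay" ahead of "balance the intake".
But one of the constraints requires "balance the intake" before "mount the relay", so this ordering violates it.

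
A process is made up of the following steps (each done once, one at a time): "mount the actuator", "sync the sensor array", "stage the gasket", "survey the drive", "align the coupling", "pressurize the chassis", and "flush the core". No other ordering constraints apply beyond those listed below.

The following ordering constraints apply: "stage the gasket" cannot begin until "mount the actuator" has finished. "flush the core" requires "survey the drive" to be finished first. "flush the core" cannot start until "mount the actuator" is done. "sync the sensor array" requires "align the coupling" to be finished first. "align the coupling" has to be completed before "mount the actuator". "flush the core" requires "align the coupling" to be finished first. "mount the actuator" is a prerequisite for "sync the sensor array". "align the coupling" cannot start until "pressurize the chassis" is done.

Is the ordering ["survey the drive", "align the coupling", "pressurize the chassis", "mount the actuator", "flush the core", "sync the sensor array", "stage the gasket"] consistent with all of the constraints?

No

In the proposed order, "align the coupling" appears before "pressurize the chassis".
That contradicts the constraint that "pressurize the chassis" must precede "align the coupling".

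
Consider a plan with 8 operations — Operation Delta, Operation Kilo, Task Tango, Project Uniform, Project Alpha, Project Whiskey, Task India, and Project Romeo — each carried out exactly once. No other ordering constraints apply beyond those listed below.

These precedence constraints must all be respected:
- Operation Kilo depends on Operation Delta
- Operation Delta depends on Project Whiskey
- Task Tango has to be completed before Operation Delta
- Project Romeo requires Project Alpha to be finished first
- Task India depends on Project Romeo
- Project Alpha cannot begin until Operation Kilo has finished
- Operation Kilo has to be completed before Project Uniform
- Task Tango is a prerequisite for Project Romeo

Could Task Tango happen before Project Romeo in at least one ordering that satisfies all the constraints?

Task Tango is actually forced before Project Romeo by the constraints, so certainly some valid ordering has Task Tango first.

Yes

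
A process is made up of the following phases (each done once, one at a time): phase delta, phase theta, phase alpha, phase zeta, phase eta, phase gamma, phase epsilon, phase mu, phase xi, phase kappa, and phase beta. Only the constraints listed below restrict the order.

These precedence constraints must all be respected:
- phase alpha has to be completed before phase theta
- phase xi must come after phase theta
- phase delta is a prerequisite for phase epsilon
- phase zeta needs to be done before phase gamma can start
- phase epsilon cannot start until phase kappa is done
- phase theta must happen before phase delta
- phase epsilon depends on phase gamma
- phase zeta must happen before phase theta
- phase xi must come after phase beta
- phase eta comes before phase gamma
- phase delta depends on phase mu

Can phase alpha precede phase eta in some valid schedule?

Yes

Nothing in the constraints forces phase eta before phase alpha — there is no chain from phase eta to phase alpha.
That means at least one valid schedule has phase alpha before phase eta.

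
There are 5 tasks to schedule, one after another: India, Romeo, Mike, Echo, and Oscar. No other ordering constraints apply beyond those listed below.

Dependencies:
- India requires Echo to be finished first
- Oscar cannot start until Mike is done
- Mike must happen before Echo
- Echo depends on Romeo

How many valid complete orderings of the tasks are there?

2 tasks have no prerequisites (Romeo, Mike), so any of them could come first.
Counting all ways to extend the partial order to a total order gives 7.

7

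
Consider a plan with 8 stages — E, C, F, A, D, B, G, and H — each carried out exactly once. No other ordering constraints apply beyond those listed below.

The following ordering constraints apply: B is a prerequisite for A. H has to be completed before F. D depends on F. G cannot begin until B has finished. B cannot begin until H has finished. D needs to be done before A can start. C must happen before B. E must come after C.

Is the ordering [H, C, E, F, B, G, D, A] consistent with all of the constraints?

Yes

Every stated constraint is respected: H sits at position 1, ahead of B at position 5, and each of the other listed pairs likewise has the predecessor earlier in the sequence.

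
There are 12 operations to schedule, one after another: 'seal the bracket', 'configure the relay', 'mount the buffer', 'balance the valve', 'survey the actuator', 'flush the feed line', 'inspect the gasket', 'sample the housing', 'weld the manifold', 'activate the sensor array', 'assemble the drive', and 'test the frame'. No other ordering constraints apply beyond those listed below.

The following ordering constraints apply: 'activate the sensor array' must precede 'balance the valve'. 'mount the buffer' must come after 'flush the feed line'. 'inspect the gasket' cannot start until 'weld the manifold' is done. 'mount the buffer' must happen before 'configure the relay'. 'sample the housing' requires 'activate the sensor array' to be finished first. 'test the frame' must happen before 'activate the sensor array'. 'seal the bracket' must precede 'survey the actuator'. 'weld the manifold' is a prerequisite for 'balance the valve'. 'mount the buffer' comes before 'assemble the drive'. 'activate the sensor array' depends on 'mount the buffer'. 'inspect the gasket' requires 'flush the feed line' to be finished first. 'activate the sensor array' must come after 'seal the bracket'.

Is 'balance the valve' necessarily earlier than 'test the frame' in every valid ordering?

In fact the dependencies run the other way: 'test the frame' → 'activate the sensor array' → 'balance the valve'.
So 'balance the valve' never precedes 'test the frame'.

No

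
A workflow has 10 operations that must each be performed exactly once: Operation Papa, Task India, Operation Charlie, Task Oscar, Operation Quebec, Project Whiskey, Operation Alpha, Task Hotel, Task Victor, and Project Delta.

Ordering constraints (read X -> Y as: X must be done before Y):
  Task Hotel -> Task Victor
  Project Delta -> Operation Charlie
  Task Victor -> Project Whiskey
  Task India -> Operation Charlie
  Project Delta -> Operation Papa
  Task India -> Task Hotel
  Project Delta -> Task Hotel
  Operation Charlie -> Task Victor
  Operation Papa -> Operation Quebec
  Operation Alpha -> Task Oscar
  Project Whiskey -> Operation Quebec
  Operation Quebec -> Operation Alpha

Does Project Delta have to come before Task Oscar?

Yes

There is a constraint chain Project Delta → Operation Papa → Operation Quebec → Operation Alpha → Task Oscar.
That forces Project Delta before Task Oscar in every valid schedule.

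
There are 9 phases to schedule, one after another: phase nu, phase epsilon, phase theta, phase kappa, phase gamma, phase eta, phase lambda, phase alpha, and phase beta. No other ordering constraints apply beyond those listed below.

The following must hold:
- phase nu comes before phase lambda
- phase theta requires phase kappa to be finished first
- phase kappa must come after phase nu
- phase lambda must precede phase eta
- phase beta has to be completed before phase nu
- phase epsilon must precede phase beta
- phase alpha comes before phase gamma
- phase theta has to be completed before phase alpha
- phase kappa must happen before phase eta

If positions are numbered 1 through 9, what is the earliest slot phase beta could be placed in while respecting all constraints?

Working backwards through the constraints from phase beta, its only required predecessor is phase epsilon.
With 1 mandatory predecessor, the earliest phase beta can sit is position 1+1 = 2, and placing just that one first achieves it.

2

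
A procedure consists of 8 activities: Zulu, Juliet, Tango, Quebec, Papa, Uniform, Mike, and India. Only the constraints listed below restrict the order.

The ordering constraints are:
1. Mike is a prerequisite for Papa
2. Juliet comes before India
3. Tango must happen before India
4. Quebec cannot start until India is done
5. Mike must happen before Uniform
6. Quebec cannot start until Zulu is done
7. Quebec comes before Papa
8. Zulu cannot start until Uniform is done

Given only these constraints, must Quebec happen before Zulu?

No

The constraints actually force Zulu before Quebec (via Zulu → Quebec), not the other way around.
So Quebec does not have to come before Zulu — it cannot.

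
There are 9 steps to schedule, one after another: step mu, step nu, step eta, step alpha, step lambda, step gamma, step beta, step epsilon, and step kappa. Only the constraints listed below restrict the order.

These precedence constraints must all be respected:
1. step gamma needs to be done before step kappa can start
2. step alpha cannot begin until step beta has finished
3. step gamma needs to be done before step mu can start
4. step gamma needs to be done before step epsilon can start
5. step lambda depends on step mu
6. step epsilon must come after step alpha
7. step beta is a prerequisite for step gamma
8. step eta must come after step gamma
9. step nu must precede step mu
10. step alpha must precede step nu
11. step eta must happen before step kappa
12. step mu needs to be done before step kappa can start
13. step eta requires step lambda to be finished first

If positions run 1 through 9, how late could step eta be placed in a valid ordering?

Following the constraints forward from step eta, its only required successor is step kappa.
With 1 mandatory successor out of 9 steps total, the latest slot for step eta is 9−1 = 8, and it's reachable by doing all non-successors before step eta.

8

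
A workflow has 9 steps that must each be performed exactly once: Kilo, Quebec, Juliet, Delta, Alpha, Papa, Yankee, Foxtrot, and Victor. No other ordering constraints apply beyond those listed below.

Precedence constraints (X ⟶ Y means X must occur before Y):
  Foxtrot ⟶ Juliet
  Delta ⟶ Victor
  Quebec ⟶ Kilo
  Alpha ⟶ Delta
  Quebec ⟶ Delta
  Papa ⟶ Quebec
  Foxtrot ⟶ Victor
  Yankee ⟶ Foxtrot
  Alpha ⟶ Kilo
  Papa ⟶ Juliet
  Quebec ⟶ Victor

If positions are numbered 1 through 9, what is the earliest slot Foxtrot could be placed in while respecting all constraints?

2

Working backwards through the constraints from Foxtrot, its only required predecessor is Yankee.
So at minimum 1 step comes before Foxtrot, putting Foxtrot no earlier than position 2. That position is achievable by scheduling exactly that predecessor first.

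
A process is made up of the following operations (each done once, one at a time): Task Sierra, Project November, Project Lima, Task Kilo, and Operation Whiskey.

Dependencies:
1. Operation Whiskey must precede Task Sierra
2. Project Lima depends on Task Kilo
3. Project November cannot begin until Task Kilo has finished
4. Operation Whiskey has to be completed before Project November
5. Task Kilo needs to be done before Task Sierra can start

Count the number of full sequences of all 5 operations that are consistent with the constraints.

2 operations have no prerequisites (Task Kilo, Operation Whiskey), so any of them could come first.
Systematically extending each partial ordering one operation at a time and counting, there are 14 complete orderings.

14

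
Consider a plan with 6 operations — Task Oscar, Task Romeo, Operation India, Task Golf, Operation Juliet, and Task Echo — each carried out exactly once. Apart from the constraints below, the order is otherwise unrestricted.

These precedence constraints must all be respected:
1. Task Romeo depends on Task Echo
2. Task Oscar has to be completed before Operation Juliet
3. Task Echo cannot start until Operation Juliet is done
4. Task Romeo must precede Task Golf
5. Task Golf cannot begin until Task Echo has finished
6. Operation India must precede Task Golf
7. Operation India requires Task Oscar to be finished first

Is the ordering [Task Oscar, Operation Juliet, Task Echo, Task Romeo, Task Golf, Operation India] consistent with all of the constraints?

The sequence places Task Golf ahead of Operation India.
But one of the constraints requires Operation India before Task Golf, so this ordering violates it.

No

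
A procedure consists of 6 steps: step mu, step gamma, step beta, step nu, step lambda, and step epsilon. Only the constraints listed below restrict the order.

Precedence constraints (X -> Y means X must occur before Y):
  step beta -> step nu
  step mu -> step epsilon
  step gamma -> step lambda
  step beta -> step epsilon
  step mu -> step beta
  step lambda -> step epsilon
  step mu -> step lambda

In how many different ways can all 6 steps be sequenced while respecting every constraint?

14

2 steps have no prerequisites (step mu, step gamma), so any of them could come first.
Enumerating by repeatedly choosing an available step (one whose prerequisites are all placed) gives 14 distinct complete orderings.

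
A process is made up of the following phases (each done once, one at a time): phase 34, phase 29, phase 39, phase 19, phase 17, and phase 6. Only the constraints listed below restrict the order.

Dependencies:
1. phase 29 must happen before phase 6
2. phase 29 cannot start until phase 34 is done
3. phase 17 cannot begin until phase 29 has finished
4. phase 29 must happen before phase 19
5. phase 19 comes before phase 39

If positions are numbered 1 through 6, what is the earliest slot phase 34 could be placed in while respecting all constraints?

Nothing is required before phase 34; it can be the very first phase.

1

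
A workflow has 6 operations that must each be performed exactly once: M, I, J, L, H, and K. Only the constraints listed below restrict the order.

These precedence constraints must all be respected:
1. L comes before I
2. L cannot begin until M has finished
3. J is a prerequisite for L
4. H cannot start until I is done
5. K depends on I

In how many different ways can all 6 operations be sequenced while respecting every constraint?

4

2 operations have no prerequisites (M, J), so any of them could come first.
Enumerating by repeatedly choosing an available operation (one whose prerequisites are all placed) gives 4 distinct complete orderings.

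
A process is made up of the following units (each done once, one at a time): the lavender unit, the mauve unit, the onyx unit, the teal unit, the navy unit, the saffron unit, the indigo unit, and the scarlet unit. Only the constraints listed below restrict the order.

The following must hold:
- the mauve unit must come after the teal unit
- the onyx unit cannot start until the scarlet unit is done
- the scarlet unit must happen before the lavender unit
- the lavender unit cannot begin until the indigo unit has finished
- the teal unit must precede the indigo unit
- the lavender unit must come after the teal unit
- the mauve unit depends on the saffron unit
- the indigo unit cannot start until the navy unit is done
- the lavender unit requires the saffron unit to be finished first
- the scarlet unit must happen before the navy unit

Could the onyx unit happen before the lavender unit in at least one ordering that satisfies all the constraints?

No chain of constraints runs from the lavender unit to the onyx unit, so the lavender unit is not required to come first.
So a valid ordering placing the onyx unit earlier than the lavender unit exists.

Yes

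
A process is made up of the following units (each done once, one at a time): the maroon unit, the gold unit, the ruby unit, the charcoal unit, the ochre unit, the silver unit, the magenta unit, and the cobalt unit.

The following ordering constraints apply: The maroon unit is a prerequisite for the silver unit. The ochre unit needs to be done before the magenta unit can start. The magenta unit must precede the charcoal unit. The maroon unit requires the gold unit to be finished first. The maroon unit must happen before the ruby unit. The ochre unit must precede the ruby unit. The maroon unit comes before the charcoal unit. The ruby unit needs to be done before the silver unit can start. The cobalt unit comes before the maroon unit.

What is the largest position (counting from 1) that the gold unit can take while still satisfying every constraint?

4

Following every chain forward from the gold unit, the units that must come later are the maroon unit, the ruby unit, the charcoal unit, the silver unit — 4 of them.
With 4 mandatory successors out of 8 units total, the latest slot for the gold unit is 8−4 = 4, and it's reachable by doing all non-successors before the gold unit.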